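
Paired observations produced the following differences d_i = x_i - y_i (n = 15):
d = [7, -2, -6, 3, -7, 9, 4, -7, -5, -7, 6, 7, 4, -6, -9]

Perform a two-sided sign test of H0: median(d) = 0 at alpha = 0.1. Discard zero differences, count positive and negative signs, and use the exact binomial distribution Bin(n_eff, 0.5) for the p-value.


Step 1: Discard zero differences. Original n = 15; n_eff = number of nonzero differences = 15.
Nonzero differences (with sign): +7, -2, -6, +3, -7, +9, +4, -7, -5, -7, +6, +7, +4, -6, -9
Step 2: Count signs: positive = 7, negative = 8.
Step 3: Under H0: P(positive) = 0.5, so the number of positives S ~ Bin(15, 0.5).
Step 4: Two-sided exact p-value = sum of Bin(15,0.5) probabilities at or below the observed probability = 1.000000.
Step 5: alpha = 0.1. fail to reject H0.

n_eff = 15, pos = 7, neg = 8, p = 1.000000, fail to reject H0.


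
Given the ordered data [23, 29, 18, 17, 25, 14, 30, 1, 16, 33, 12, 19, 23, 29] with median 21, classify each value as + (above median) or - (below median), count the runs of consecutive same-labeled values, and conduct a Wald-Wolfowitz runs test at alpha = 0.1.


Step 1: Compute median = 21; label A = above, B = below.
Labels in order: AABBABABBABBAA  (n_A = 7, n_B = 7)
Step 2: Count runs R = 9.
Step 3: Under H0 (random ordering), E[R] = 2*n_A*n_B/(n_A+n_B) + 1 = 2*7*7/14 + 1 = 8.0000.
        Var[R] = 2*n_A*n_B*(2*n_A*n_B - n_A - n_B) / ((n_A+n_B)^2 * (n_A+n_B-1)) = 8232/2548 = 3.2308.
        SD[R] = 1.7974.
Step 4: Continuity-corrected z = (R - 0.5 - E[R]) / SD[R] = (9 - 0.5 - 8.0000) / 1.7974 = 0.2782.
Step 5: Two-sided p-value via normal approximation = 2*(1 - Phi(|z|)) = 0.780879.
Step 6: alpha = 0.1. fail to reject H0.

R = 9, z = 0.2782, p = 0.780879, fail to reject H0.


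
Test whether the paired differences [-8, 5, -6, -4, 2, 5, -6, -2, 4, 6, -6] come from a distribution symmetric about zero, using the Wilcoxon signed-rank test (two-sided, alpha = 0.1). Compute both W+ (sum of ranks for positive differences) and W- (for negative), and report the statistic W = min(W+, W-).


Step 1: Drop any zero differences (none here) and take |d_i|.
|d| = [8, 5, 6, 4, 2, 5, 6, 2, 4, 6, 6]
Step 2: Midrank |d_i| (ties get averaged ranks).
ranks: |8|->11, |5|->5.5, |6|->8.5, |4|->3.5, |2|->1.5, |5|->5.5, |6|->8.5, |2|->1.5, |4|->3.5, |6|->8.5, |6|->8.5
Step 3: Attach original signs; sum ranks with positive sign and with negative sign.
W+ = 5.5 + 1.5 + 5.5 + 3.5 + 8.5 = 24.5
W- = 11 + 8.5 + 3.5 + 8.5 + 1.5 + 8.5 = 41.5
(Check: W+ + W- = 66 should equal n(n+1)/2 = 66.)
Step 4: Test statistic W = min(W+, W-) = 24.5.
Step 5: Ties in |d|, so use the tie-corrected normal approximation.
        E[W] = n(n+1)/4 = 11*12/4 = 33.
        Tie groups: |d|=2 (t=2), |d|=4 (t=2), |d|=5 (t=2), |d|=6 (t=4); sum(t^3 - t) = 78.
        Var[W] = n(n+1)(2n+1)/24 - sum(t^3-t)/48 = 3036/24 - 78/48 = 124.875.
        z = (W - E[W]) / sqrt(Var[W]) = (24.5 - 33) / 11.1747 = -0.7606.
        Two-sided p = 2*Phi(z) = 0.446870.
Step 6: alpha = 0.1. fail to reject H0.

W+ = 24.5, W- = 41.5, W = min = 24.5, p = 0.446870, fail to reject H0.


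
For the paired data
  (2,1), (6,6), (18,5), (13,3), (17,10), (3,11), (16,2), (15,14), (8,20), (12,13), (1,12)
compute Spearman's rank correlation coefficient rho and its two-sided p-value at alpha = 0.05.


Step 1: Rank x and y separately (midranks; no ties here).
rank(x): 2->2, 6->4, 18->11, 13->7, 17->10, 3->3, 16->9, 15->8, 8->5, 12->6, 1->1
rank(y): 1->1, 6->5, 5->4, 3->3, 10->6, 11->7, 2->2, 14->10, 20->11, 13->9, 12->8
Step 2: d_i = R_x(i) - R_y(i); compute d_i^2.
  (2-1)^2=1, (4-5)^2=1, (11-4)^2=49, (7-3)^2=16, (10-6)^2=16, (3-7)^2=16, (9-2)^2=49, (8-10)^2=4, (5-11)^2=36, (6-9)^2=9, (1-8)^2=49
sum(d^2) = 246.
Step 3: rho = 1 - 6*246 / (11*(11^2 - 1)) = 1 - 1476/1320 = -0.118182.
Step 4: Under H0, t = rho * sqrt((n-2)/(1-rho^2)) = -0.3570 ~ t(9).
Step 5: Two-sided p-value from the t-distribution with 9 df = 0.729285.
Step 6: alpha = 0.05. fail to reject H0.

rho = -0.1182, p = 0.729285, fail to reject H0 at alpha = 0.05.


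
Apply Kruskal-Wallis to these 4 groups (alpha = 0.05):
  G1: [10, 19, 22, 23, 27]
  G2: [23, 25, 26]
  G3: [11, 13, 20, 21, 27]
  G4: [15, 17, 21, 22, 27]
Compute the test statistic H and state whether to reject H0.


Step 1: Combine all N = 18 observations and assign midranks.
sorted (value, group, rank): (10,G1,1), (11,G3,2), (13,G3,3), (15,G4,4), (17,G4,5), (19,G1,6), (20,G3,7), (21,G3,8.5), (21,G4,8.5), (22,G1,10.5), (22,G4,10.5), (23,G1,12.5), (23,G2,12.5), (25,G2,14), (26,G2,15), (27,G1,17), (27,G3,17), (27,G4,17)
Step 2: Sum ranks within each group.
R_1 = 47 (n_1 = 5)
R_2 = 41.5 (n_2 = 3)
R_3 = 37.5 (n_3 = 5)
R_4 = 45 (n_4 = 5)
Step 3: H = 12/(N(N+1)) * sum(R_i^2/n_i) - 3(N+1)
     = 12/(18*19) * (47^2/5 + 41.5^2/3 + 37.5^2/5 + 45^2/5) - 3*19
     = 0.035088 * 1702.13 - 57
     = 2.723977.
Step 4: Ties present; correction factor C = 1 - 42/(18^3 - 18) = 0.992776. Corrected H = 2.723977 / 0.992776 = 2.743798.
Step 5: Under H0, H ~ chi^2(3); p-value = 0.432836.
Step 6: alpha = 0.05. fail to reject H0.

H = 2.7438, df = 3, p = 0.432836, fail to reject H0.


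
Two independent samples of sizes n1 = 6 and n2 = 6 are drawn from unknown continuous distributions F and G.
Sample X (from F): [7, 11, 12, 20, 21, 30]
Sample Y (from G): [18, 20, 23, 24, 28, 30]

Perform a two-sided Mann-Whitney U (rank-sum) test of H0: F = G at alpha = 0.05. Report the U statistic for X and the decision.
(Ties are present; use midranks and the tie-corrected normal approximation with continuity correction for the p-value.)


Step 1: Combine and sort all 12 observations; assign midranks.
sorted (value, group): (7,X), (11,X), (12,X), (18,Y), (20,X), (20,Y), (21,X), (23,Y), (24,Y), (28,Y), (30,X), (30,Y)
ranks: 7->1, 11->2, 12->3, 18->4, 20->5.5, 20->5.5, 21->7, 23->8, 24->9, 28->10, 30->11.5, 30->11.5
Step 2: Rank sum for X: R1 = 1 + 2 + 3 + 5.5 + 7 + 11.5 = 30.
Step 3: U_X = R1 - n1(n1+1)/2 = 30 - 6*7/2 = 30 - 21 = 9.
       U_Y = n1*n2 - U_X = 36 - 9 = 27.
Step 4: Ties are present, so use the tie-corrected normal approximation (with continuity correction) for the p-value.
Step 5: p-value = 0.171979; compare to alpha = 0.05. fail to reject H0.

U_X = 9, p = 0.171979, fail to reject H0 at alpha = 0.05.


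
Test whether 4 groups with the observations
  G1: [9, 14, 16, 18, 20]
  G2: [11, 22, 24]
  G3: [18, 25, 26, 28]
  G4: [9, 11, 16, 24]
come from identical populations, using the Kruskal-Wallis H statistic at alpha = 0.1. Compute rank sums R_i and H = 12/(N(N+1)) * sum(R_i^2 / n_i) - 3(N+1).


Step 1: Combine all N = 16 observations and assign midranks.
sorted (value, group, rank): (9,G1,1.5), (9,G4,1.5), (11,G2,3.5), (11,G4,3.5), (14,G1,5), (16,G1,6.5), (16,G4,6.5), (18,G1,8.5), (18,G3,8.5), (20,G1,10), (22,G2,11), (24,G2,12.5), (24,G4,12.5), (25,G3,14), (26,G3,15), (28,G3,16)
Step 2: Sum ranks within each group.
R_1 = 31.5 (n_1 = 5)
R_2 = 27 (n_2 = 3)
R_3 = 53.5 (n_3 = 4)
R_4 = 24 (n_4 = 4)
Step 3: H = 12/(N(N+1)) * sum(R_i^2/n_i) - 3(N+1)
     = 12/(16*17) * (31.5^2/5 + 27^2/3 + 53.5^2/4 + 24^2/4) - 3*17
     = 0.044118 * 1301.01 - 51
     = 6.397610.
Step 4: Ties present; correction factor C = 1 - 30/(16^3 - 16) = 0.992647. Corrected H = 6.397610 / 0.992647 = 6.445000.
Step 5: Under H0, H ~ chi^2(3); p-value = 0.091857.
Step 6: alpha = 0.1. reject H0.

H = 6.4450, df = 3, p = 0.091857, reject H0.


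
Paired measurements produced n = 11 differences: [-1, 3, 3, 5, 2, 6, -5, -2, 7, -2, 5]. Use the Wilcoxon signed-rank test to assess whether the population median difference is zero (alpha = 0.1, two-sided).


Step 1: Drop any zero differences (none here) and take |d_i|.
|d| = [1, 3, 3, 5, 2, 6, 5, 2, 7, 2, 5]
Step 2: Midrank |d_i| (ties get averaged ranks).
ranks: |1|->1, |3|->5.5, |3|->5.5, |5|->8, |2|->3, |6|->10, |5|->8, |2|->3, |7|->11, |2|->3, |5|->8
Step 3: Attach original signs; sum ranks with positive sign and with negative sign.
W+ = 5.5 + 5.5 + 8 + 3 + 10 + 11 + 8 = 51
W- = 1 + 8 + 3 + 3 = 15
(Check: W+ + W- = 66 should equal n(n+1)/2 = 66.)
Step 4: Test statistic W = min(W+, W-) = 15.
Step 5: Ties in |d|, so use the tie-corrected normal approximation.
        E[W] = n(n+1)/4 = 11*12/4 = 33.
        Tie groups: |d|=2 (t=3), |d|=3 (t=2), |d|=5 (t=3); sum(t^3 - t) = 54.
        Var[W] = n(n+1)(2n+1)/24 - sum(t^3-t)/48 = 3036/24 - 54/48 = 125.375.
        z = (W - E[W]) / sqrt(Var[W]) = (15 - 33) / 11.1971 = -1.6076.
        Two-sided p = 2*Phi(z) = 0.107932.
Step 6: alpha = 0.1. fail to reject H0.

W+ = 51, W- = 15, W = min = 15, p = 0.107932, fail to reject H0.


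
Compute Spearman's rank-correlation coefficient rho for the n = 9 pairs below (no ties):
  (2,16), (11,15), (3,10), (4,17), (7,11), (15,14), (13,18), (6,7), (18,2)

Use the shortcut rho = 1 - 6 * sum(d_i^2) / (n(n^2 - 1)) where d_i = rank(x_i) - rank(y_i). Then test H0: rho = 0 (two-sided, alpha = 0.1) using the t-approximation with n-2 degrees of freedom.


Step 1: Rank x and y separately (midranks; no ties here).
rank(x): 2->1, 11->6, 3->2, 4->3, 7->5, 15->8, 13->7, 6->4, 18->9
rank(y): 16->7, 15->6, 10->3, 17->8, 11->4, 14->5, 18->9, 7->2, 2->1
Step 2: d_i = R_x(i) - R_y(i); compute d_i^2.
  (1-7)^2=36, (6-6)^2=0, (2-3)^2=1, (3-8)^2=25, (5-4)^2=1, (8-5)^2=9, (7-9)^2=4, (4-2)^2=4, (9-1)^2=64
sum(d^2) = 144.
Step 3: rho = 1 - 6*144 / (9*(9^2 - 1)) = 1 - 864/720 = -0.200000.
Step 4: Under H0, t = rho * sqrt((n-2)/(1-rho^2)) = -0.5401 ~ t(7).
Step 5: Two-sided p-value from the t-distribution with 7 df = 0.605901.
Step 6: alpha = 0.1. fail to reject H0.

rho = -0.2000, p = 0.605901, fail to reject H0 at alpha = 0.1.


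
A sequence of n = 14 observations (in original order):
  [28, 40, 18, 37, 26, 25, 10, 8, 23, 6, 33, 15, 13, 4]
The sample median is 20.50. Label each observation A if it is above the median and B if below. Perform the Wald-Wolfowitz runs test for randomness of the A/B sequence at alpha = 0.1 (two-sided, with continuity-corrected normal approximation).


Step 1: Compute median = 20.50; label A = above, B = below.
Labels in order: AABAAABBABABBB  (n_A = 7, n_B = 7)
Step 2: Count runs R = 8.
Step 3: Under H0 (random ordering), E[R] = 2*n_A*n_B/(n_A+n_B) + 1 = 2*7*7/14 + 1 = 8.0000.
        Var[R] = 2*n_A*n_B*(2*n_A*n_B - n_A - n_B) / ((n_A+n_B)^2 * (n_A+n_B-1)) = 8232/2548 = 3.2308.
        SD[R] = 1.7974.
Step 4: R = E[R], so z = 0 with no continuity correction.
Step 5: Two-sided p-value via normal approximation = 2*(1 - Phi(|z|)) = 1.000000.
Step 6: alpha = 0.1. fail to reject H0.

R = 8, z = 0.0000, p = 1.000000, fail to reject H0.


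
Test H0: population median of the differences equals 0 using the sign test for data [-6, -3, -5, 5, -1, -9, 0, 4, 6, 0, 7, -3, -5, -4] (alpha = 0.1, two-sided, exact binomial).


Step 1: Discard zero differences. Original n = 14; n_eff = number of nonzero differences = 12.
Nonzero differences (with sign): -6, -3, -5, +5, -1, -9, +4, +6, +7, -3, -5, -4
Step 2: Count signs: positive = 4, negative = 8.
Step 3: Under H0: P(positive) = 0.5, so the number of positives S ~ Bin(12, 0.5).
Step 4: Two-sided exact p-value = sum of Bin(12,0.5) probabilities at or below the observed probability = 0.387695.
Step 5: alpha = 0.1. fail to reject H0.

n_eff = 12, pos = 4, neg = 8, p = 0.387695, fail to reject H0.


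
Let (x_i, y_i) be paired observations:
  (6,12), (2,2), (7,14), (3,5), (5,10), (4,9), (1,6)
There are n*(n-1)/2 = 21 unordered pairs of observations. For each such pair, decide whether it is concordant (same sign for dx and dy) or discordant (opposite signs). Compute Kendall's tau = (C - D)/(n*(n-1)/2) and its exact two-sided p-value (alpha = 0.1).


Step 1: Enumerate the 21 unordered pairs (i,j) with i<j and classify each by sign(x_j-x_i) * sign(y_j-y_i).
  (1,2):dx=-4,dy=-10->C; (1,3):dx=+1,dy=+2->C; (1,4):dx=-3,dy=-7->C; (1,5):dx=-1,dy=-2->C
  (1,6):dx=-2,dy=-3->C; (1,7):dx=-5,dy=-6->C; (2,3):dx=+5,dy=+12->C; (2,4):dx=+1,dy=+3->C
  (2,5):dx=+3,dy=+8->C; (2,6):dx=+2,dy=+7->C; (2,7):dx=-1,dy=+4->D; (3,4):dx=-4,dy=-9->C
  (3,5):dx=-2,dy=-4->C; (3,6):dx=-3,dy=-5->C; (3,7):dx=-6,dy=-8->C; (4,5):dx=+2,dy=+5->C
  (4,6):dx=+1,dy=+4->C; (4,7):dx=-2,dy=+1->D; (5,6):dx=-1,dy=-1->C; (5,7):dx=-4,dy=-4->C
  (6,7):dx=-3,dy=-3->C
Step 2: C = 19, D = 2, total pairs = 21.
Step 3: tau = (C - D)/(n(n-1)/2) = (19 - 2)/21 = 0.809524.
Step 4: Exact two-sided p-value (enumerate n! = 5040 permutations of y under H0): p = 0.010714.
Step 5: alpha = 0.1. reject H0.

tau_b = 0.8095 (C=19, D=2), p = 0.010714, reject H0.


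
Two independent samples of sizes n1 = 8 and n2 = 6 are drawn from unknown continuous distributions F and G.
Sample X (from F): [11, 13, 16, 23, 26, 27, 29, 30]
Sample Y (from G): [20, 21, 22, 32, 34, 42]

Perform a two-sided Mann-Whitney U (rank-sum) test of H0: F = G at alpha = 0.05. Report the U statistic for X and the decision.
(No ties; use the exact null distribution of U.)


Step 1: Combine and sort all 14 observations; assign midranks.
sorted (value, group): (11,X), (13,X), (16,X), (20,Y), (21,Y), (22,Y), (23,X), (26,X), (27,X), (29,X), (30,X), (32,Y), (34,Y), (42,Y)
ranks: 11->1, 13->2, 16->3, 20->4, 21->5, 22->6, 23->7, 26->8, 27->9, 29->10, 30->11, 32->12, 34->13, 42->14
Step 2: Rank sum for X: R1 = 1 + 2 + 3 + 7 + 8 + 9 + 10 + 11 = 51.
Step 3: U_X = R1 - n1(n1+1)/2 = 51 - 8*9/2 = 51 - 36 = 15.
       U_Y = n1*n2 - U_X = 48 - 15 = 33.
Step 4: No ties, so the exact null distribution of U (based on enumerating the C(14,8) = 3003 equally likely rank assignments) gives the two-sided p-value.
Step 5: p-value = 0.282384; compare to alpha = 0.05. fail to reject H0.

U_X = 15, p = 0.282384, fail to reject H0 at alpha = 0.05.


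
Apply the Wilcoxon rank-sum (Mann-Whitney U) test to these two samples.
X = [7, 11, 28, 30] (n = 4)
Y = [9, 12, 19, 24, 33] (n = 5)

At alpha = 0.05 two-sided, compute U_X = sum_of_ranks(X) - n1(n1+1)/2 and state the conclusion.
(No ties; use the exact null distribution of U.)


Step 1: Combine and sort all 9 observations; assign midranks.
sorted (value, group): (7,X), (9,Y), (11,X), (12,Y), (19,Y), (24,Y), (28,X), (30,X), (33,Y)
ranks: 7->1, 9->2, 11->3, 12->4, 19->5, 24->6, 28->7, 30->8, 33->9
Step 2: Rank sum for X: R1 = 1 + 3 + 7 + 8 = 19.
Step 3: U_X = R1 - n1(n1+1)/2 = 19 - 4*5/2 = 19 - 10 = 9.
       U_Y = n1*n2 - U_X = 20 - 9 = 11.
Step 4: No ties, so the exact null distribution of U (based on enumerating the C(9,4) = 126 equally likely rank assignments) gives the two-sided p-value.
Step 5: p-value = 0.904762; compare to alpha = 0.05. fail to reject H0.

U_X = 9, p = 0.904762, fail to reject H0 at alpha = 0.05.


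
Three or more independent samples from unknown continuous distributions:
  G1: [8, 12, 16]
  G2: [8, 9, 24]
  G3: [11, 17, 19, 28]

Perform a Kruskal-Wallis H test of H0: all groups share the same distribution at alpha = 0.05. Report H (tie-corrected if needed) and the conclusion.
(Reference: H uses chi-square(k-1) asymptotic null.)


Step 1: Combine all N = 10 observations and assign midranks.
sorted (value, group, rank): (8,G1,1.5), (8,G2,1.5), (9,G2,3), (11,G3,4), (12,G1,5), (16,G1,6), (17,G3,7), (19,G3,8), (24,G2,9), (28,G3,10)
Step 2: Sum ranks within each group.
R_1 = 12.5 (n_1 = 3)
R_2 = 13.5 (n_2 = 3)
R_3 = 29 (n_3 = 4)
Step 3: H = 12/(N(N+1)) * sum(R_i^2/n_i) - 3(N+1)
     = 12/(10*11) * (12.5^2/3 + 13.5^2/3 + 29^2/4) - 3*11
     = 0.109091 * 323.083 - 33
     = 2.245455.
Step 4: Ties present; correction factor C = 1 - 6/(10^3 - 10) = 0.993939. Corrected H = 2.245455 / 0.993939 = 2.259146.
Step 5: Under H0, H ~ chi^2(2); p-value = 0.323171.
Step 6: alpha = 0.05. fail to reject H0.

H = 2.2591, df = 2, p = 0.323171, fail to reject H0.


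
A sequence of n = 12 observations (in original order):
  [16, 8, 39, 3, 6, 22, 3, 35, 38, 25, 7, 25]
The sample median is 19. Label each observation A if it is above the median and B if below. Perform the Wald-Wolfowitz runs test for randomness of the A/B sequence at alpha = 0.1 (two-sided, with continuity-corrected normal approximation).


Step 1: Compute median = 19; label A = above, B = below.
Labels in order: BBABBABAAABA  (n_A = 6, n_B = 6)
Step 2: Count runs R = 8.
Step 3: Under H0 (random ordering), E[R] = 2*n_A*n_B/(n_A+n_B) + 1 = 2*6*6/12 + 1 = 7.0000.
        Var[R] = 2*n_A*n_B*(2*n_A*n_B - n_A - n_B) / ((n_A+n_B)^2 * (n_A+n_B-1)) = 4320/1584 = 2.7273.
        SD[R] = 1.6514.
Step 4: Continuity-corrected z = (R - 0.5 - E[R]) / SD[R] = (8 - 0.5 - 7.0000) / 1.6514 = 0.3028.
Step 5: Two-sided p-value via normal approximation = 2*(1 - Phi(|z|)) = 0.762069.
Step 6: alpha = 0.1. fail to reject H0.

R = 8, z = 0.3028, p = 0.762069, fail to reject H0.


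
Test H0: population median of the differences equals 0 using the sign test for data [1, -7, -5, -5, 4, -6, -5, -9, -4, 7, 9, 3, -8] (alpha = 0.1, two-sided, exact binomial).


Step 1: Discard zero differences. Original n = 13; n_eff = number of nonzero differences = 13.
Nonzero differences (with sign): +1, -7, -5, -5, +4, -6, -5, -9, -4, +7, +9, +3, -8
Step 2: Count signs: positive = 5, negative = 8.
Step 3: Under H0: P(positive) = 0.5, so the number of positives S ~ Bin(13, 0.5).
Step 4: Two-sided exact p-value = sum of Bin(13,0.5) probabilities at or below the observed probability = 0.581055.
Step 5: alpha = 0.1. fail to reject H0.

n_eff = 13, pos = 5, neg = 8, p = 0.581055, fail to reject H0.


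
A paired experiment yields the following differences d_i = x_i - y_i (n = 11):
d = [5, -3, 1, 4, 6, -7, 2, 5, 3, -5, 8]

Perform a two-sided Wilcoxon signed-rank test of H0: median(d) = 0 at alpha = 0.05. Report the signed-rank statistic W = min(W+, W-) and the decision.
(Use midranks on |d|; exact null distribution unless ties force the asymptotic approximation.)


Step 1: Drop any zero differences (none here) and take |d_i|.
|d| = [5, 3, 1, 4, 6, 7, 2, 5, 3, 5, 8]
Step 2: Midrank |d_i| (ties get averaged ranks).
ranks: |5|->7, |3|->3.5, |1|->1, |4|->5, |6|->9, |7|->10, |2|->2, |5|->7, |3|->3.5, |5|->7, |8|->11
Step 3: Attach original signs; sum ranks with positive sign and with negative sign.
W+ = 7 + 1 + 5 + 9 + 2 + 7 + 3.5 + 11 = 45.5
W- = 3.5 + 10 + 7 = 20.5
(Check: W+ + W- = 66 should equal n(n+1)/2 = 66.)
Step 4: Test statistic W = min(W+, W-) = 20.5.
Step 5: Ties in |d|, so use the tie-corrected normal approximation.
        E[W] = n(n+1)/4 = 11*12/4 = 33.
        Tie groups: |d|=3 (t=2), |d|=5 (t=3); sum(t^3 - t) = 30.
        Var[W] = n(n+1)(2n+1)/24 - sum(t^3-t)/48 = 3036/24 - 30/48 = 125.875.
        z = (W - E[W]) / sqrt(Var[W]) = (20.5 - 33) / 11.2194 = -1.1141.
        Two-sided p = 2*Phi(z) = 0.265219.
Step 6: alpha = 0.05. fail to reject H0.

W+ = 45.5, W- = 20.5, W = min = 20.5, p = 0.265219, fail to reject H0.


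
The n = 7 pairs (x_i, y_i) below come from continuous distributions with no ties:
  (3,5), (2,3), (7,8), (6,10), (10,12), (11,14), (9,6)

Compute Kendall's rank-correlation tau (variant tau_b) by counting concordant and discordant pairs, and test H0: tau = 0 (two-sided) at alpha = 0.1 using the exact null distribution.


Step 1: Enumerate the 21 unordered pairs (i,j) with i<j and classify each by sign(x_j-x_i) * sign(y_j-y_i).
  (1,2):dx=-1,dy=-2->C; (1,3):dx=+4,dy=+3->C; (1,4):dx=+3,dy=+5->C; (1,5):dx=+7,dy=+7->C
  (1,6):dx=+8,dy=+9->C; (1,7):dx=+6,dy=+1->C; (2,3):dx=+5,dy=+5->C; (2,4):dx=+4,dy=+7->C
  (2,5):dx=+8,dy=+9->C; (2,6):dx=+9,dy=+11->C; (2,7):dx=+7,dy=+3->C; (3,4):dx=-1,dy=+2->D
  (3,5):dx=+3,dy=+4->C; (3,6):dx=+4,dy=+6->C; (3,7):dx=+2,dy=-2->D; (4,5):dx=+4,dy=+2->C
  (4,6):dx=+5,dy=+4->C; (4,7):dx=+3,dy=-4->D; (5,6):dx=+1,dy=+2->C; (5,7):dx=-1,dy=-6->C
  (6,7):dx=-2,dy=-8->C
Step 2: C = 18, D = 3, total pairs = 21.
Step 3: tau = (C - D)/(n(n-1)/2) = (18 - 3)/21 = 0.714286.
Step 4: Exact two-sided p-value (enumerate n! = 5040 permutations of y under H0): p = 0.030159.
Step 5: alpha = 0.1. reject H0.

tau_b = 0.7143 (C=18, D=3), p = 0.030159, reject H0.


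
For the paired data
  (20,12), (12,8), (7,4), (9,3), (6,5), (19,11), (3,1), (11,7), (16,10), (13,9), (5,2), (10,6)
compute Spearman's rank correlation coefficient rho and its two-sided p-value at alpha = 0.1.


Step 1: Rank x and y separately (midranks; no ties here).
rank(x): 20->12, 12->8, 7->4, 9->5, 6->3, 19->11, 3->1, 11->7, 16->10, 13->9, 5->2, 10->6
rank(y): 12->12, 8->8, 4->4, 3->3, 5->5, 11->11, 1->1, 7->7, 10->10, 9->9, 2->2, 6->6
Step 2: d_i = R_x(i) - R_y(i); compute d_i^2.
  (12-12)^2=0, (8-8)^2=0, (4-4)^2=0, (5-3)^2=4, (3-5)^2=4, (11-11)^2=0, (1-1)^2=0, (7-7)^2=0, (10-10)^2=0, (9-9)^2=0, (2-2)^2=0, (6-6)^2=0
sum(d^2) = 8.
Step 3: rho = 1 - 6*8 / (12*(12^2 - 1)) = 1 - 48/1716 = 0.972028.
Step 4: Under H0, t = rho * sqrt((n-2)/(1-rho^2)) = 13.0876 ~ t(10).
Step 5: Two-sided p-value from the t-distribution with 10 df = 0.000000.
Step 6: alpha = 0.1. reject H0.

rho = 0.9720, p = 0.000000, reject H0 at alpha = 0.1.


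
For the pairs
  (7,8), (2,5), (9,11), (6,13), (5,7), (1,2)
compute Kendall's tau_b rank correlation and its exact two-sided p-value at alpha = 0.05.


Step 1: Enumerate the 15 unordered pairs (i,j) with i<j and classify each by sign(x_j-x_i) * sign(y_j-y_i).
  (1,2):dx=-5,dy=-3->C; (1,3):dx=+2,dy=+3->C; (1,4):dx=-1,dy=+5->D; (1,5):dx=-2,dy=-1->C
  (1,6):dx=-6,dy=-6->C; (2,3):dx=+7,dy=+6->C; (2,4):dx=+4,dy=+8->C; (2,5):dx=+3,dy=+2->C
  (2,6):dx=-1,dy=-3->C; (3,4):dx=-3,dy=+2->D; (3,5):dx=-4,dy=-4->C; (3,6):dx=-8,dy=-9->C
  (4,5):dx=-1,dy=-6->C; (4,6):dx=-5,dy=-11->C; (5,6):dx=-4,dy=-5->C
Step 2: C = 13, D = 2, total pairs = 15.
Step 3: tau = (C - D)/(n(n-1)/2) = (13 - 2)/15 = 0.733333.
Step 4: Exact two-sided p-value (enumerate n! = 720 permutations of y under H0): p = 0.055556.
Step 5: alpha = 0.05. fail to reject H0.

tau_b = 0.7333 (C=13, D=2), p = 0.055556, fail to reject H0.


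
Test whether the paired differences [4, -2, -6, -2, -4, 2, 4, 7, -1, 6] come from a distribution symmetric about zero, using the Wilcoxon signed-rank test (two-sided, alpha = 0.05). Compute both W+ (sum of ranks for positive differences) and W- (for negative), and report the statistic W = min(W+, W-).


Step 1: Drop any zero differences (none here) and take |d_i|.
|d| = [4, 2, 6, 2, 4, 2, 4, 7, 1, 6]
Step 2: Midrank |d_i| (ties get averaged ranks).
ranks: |4|->6, |2|->3, |6|->8.5, |2|->3, |4|->6, |2|->3, |4|->6, |7|->10, |1|->1, |6|->8.5
Step 3: Attach original signs; sum ranks with positive sign and with negative sign.
W+ = 6 + 3 + 6 + 10 + 8.5 = 33.5
W- = 3 + 8.5 + 3 + 6 + 1 = 21.5
(Check: W+ + W- = 55 should equal n(n+1)/2 = 55.)
Step 4: Test statistic W = min(W+, W-) = 21.5.
Step 5: Ties in |d|, so use the tie-corrected normal approximation.
        E[W] = n(n+1)/4 = 10*11/4 = 27.5.
        Tie groups: |d|=2 (t=3), |d|=4 (t=3), |d|=6 (t=2); sum(t^3 - t) = 54.
        Var[W] = n(n+1)(2n+1)/24 - sum(t^3-t)/48 = 2310/24 - 54/48 = 95.125.
        z = (W - E[W]) / sqrt(Var[W]) = (21.5 - 27.5) / 9.7532 = -0.6152.
        Two-sided p = 2*Phi(z) = 0.538434.
Step 6: alpha = 0.05. fail to reject H0.

W+ = 33.5, W- = 21.5, W = min = 21.5, p = 0.538434, fail to reject H0.


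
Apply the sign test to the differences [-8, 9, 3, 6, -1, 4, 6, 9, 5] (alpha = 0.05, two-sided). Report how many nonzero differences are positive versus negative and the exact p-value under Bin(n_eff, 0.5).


Step 1: Discard zero differences. Original n = 9; n_eff = number of nonzero differences = 9.
Nonzero differences (with sign): -8, +9, +3, +6, -1, +4, +6, +9, +5
Step 2: Count signs: positive = 7, negative = 2.
Step 3: Under H0: P(positive) = 0.5, so the number of positives S ~ Bin(9, 0.5).
Step 4: Two-sided exact p-value = sum of Bin(9,0.5) probabilities at or below the observed probability = 0.179688.
Step 5: alpha = 0.05. fail to reject H0.

n_eff = 9, pos = 7, neg = 2, p = 0.179688, fail to reject H0.


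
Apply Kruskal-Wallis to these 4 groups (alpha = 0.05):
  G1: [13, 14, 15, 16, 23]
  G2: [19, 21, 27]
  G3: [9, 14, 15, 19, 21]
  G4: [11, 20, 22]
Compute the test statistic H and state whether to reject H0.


Step 1: Combine all N = 16 observations and assign midranks.
sorted (value, group, rank): (9,G3,1), (11,G4,2), (13,G1,3), (14,G1,4.5), (14,G3,4.5), (15,G1,6.5), (15,G3,6.5), (16,G1,8), (19,G2,9.5), (19,G3,9.5), (20,G4,11), (21,G2,12.5), (21,G3,12.5), (22,G4,14), (23,G1,15), (27,G2,16)
Step 2: Sum ranks within each group.
R_1 = 37 (n_1 = 5)
R_2 = 38 (n_2 = 3)
R_3 = 34 (n_3 = 5)
R_4 = 27 (n_4 = 3)
Step 3: H = 12/(N(N+1)) * sum(R_i^2/n_i) - 3(N+1)
     = 12/(16*17) * (37^2/5 + 38^2/3 + 34^2/5 + 27^2/3) - 3*17
     = 0.044118 * 1229.33 - 51
     = 3.235294.
Step 4: Ties present; correction factor C = 1 - 24/(16^3 - 16) = 0.994118. Corrected H = 3.235294 / 0.994118 = 3.254438.
Step 5: Under H0, H ~ chi^2(3); p-value = 0.354035.
Step 6: alpha = 0.05. fail to reject H0.

H = 3.2544, df = 3, p = 0.354035, fail to reject H0.


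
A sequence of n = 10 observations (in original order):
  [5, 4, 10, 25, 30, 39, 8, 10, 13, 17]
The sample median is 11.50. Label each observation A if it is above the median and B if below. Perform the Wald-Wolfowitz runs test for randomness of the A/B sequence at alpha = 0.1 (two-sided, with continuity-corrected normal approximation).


Step 1: Compute median = 11.50; label A = above, B = below.
Labels in order: BBBAAABBAA  (n_A = 5, n_B = 5)
Step 2: Count runs R = 4.
Step 3: Under H0 (random ordering), E[R] = 2*n_A*n_B/(n_A+n_B) + 1 = 2*5*5/10 + 1 = 6.0000.
        Var[R] = 2*n_A*n_B*(2*n_A*n_B - n_A - n_B) / ((n_A+n_B)^2 * (n_A+n_B-1)) = 2000/900 = 2.2222.
        SD[R] = 1.4907.
Step 4: Continuity-corrected z = (R + 0.5 - E[R]) / SD[R] = (4 + 0.5 - 6.0000) / 1.4907 = -1.0062.
Step 5: Two-sided p-value via normal approximation = 2*(1 - Phi(|z|)) = 0.314305.
Step 6: alpha = 0.1. fail to reject H0.

R = 4, z = -1.0062, p = 0.314305, fail to reject H0.


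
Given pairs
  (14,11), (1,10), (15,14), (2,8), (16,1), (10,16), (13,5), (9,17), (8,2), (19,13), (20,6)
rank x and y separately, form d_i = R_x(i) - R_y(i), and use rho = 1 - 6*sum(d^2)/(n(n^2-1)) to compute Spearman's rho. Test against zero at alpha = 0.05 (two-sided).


Step 1: Rank x and y separately (midranks; no ties here).
rank(x): 14->7, 1->1, 15->8, 2->2, 16->9, 10->5, 13->6, 9->4, 8->3, 19->10, 20->11
rank(y): 11->7, 10->6, 14->9, 8->5, 1->1, 16->10, 5->3, 17->11, 2->2, 13->8, 6->4
Step 2: d_i = R_x(i) - R_y(i); compute d_i^2.
  (7-7)^2=0, (1-6)^2=25, (8-9)^2=1, (2-5)^2=9, (9-1)^2=64, (5-10)^2=25, (6-3)^2=9, (4-11)^2=49, (3-2)^2=1, (10-8)^2=4, (11-4)^2=49
sum(d^2) = 236.
Step 3: rho = 1 - 6*236 / (11*(11^2 - 1)) = 1 - 1416/1320 = -0.072727.
Step 4: Under H0, t = rho * sqrt((n-2)/(1-rho^2)) = -0.2188 ~ t(9).
Step 5: Two-sided p-value from the t-distribution with 9 df = 0.831716.
Step 6: alpha = 0.05. fail to reject H0.

rho = -0.0727, p = 0.831716, fail to reject H0 at alpha = 0.05.


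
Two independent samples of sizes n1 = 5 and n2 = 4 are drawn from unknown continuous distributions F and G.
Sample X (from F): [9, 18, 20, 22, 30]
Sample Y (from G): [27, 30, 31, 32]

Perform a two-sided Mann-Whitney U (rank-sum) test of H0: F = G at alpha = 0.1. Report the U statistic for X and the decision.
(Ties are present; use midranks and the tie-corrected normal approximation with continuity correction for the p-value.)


Step 1: Combine and sort all 9 observations; assign midranks.
sorted (value, group): (9,X), (18,X), (20,X), (22,X), (27,Y), (30,X), (30,Y), (31,Y), (32,Y)
ranks: 9->1, 18->2, 20->3, 22->4, 27->5, 30->6.5, 30->6.5, 31->8, 32->9
Step 2: Rank sum for X: R1 = 1 + 2 + 3 + 4 + 6.5 = 16.5.
Step 3: U_X = R1 - n1(n1+1)/2 = 16.5 - 5*6/2 = 16.5 - 15 = 1.5.
       U_Y = n1*n2 - U_X = 20 - 1.5 = 18.5.
Step 4: Ties are present, so use the tie-corrected normal approximation (with continuity correction) for the p-value.
Step 5: p-value = 0.049090; compare to alpha = 0.1. reject H0.

U_X = 1.5, p = 0.049090, reject H0 at alpha = 0.1.


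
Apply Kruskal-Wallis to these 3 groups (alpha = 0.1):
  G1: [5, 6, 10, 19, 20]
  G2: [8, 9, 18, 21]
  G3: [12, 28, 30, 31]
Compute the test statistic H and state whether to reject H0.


Step 1: Combine all N = 13 observations and assign midranks.
sorted (value, group, rank): (5,G1,1), (6,G1,2), (8,G2,3), (9,G2,4), (10,G1,5), (12,G3,6), (18,G2,7), (19,G1,8), (20,G1,9), (21,G2,10), (28,G3,11), (30,G3,12), (31,G3,13)
Step 2: Sum ranks within each group.
R_1 = 25 (n_1 = 5)
R_2 = 24 (n_2 = 4)
R_3 = 42 (n_3 = 4)
Step 3: H = 12/(N(N+1)) * sum(R_i^2/n_i) - 3(N+1)
     = 12/(13*14) * (25^2/5 + 24^2/4 + 42^2/4) - 3*14
     = 0.065934 * 710 - 42
     = 4.813187.
Step 4: No ties, so H is used without correction.
Step 5: Under H0, H ~ chi^2(2); p-value = 0.090122.
Step 6: alpha = 0.1. reject H0.

H = 4.8132, df = 2, p = 0.090122, reject H0.


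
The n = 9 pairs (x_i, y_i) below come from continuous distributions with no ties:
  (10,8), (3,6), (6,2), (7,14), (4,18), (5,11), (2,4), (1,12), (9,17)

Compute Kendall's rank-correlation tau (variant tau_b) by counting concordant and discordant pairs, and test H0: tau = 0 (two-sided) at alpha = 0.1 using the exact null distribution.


Step 1: Enumerate the 36 unordered pairs (i,j) with i<j and classify each by sign(x_j-x_i) * sign(y_j-y_i).
  (1,2):dx=-7,dy=-2->C; (1,3):dx=-4,dy=-6->C; (1,4):dx=-3,dy=+6->D; (1,5):dx=-6,dy=+10->D
  (1,6):dx=-5,dy=+3->D; (1,7):dx=-8,dy=-4->C; (1,8):dx=-9,dy=+4->D; (1,9):dx=-1,dy=+9->D
  (2,3):dx=+3,dy=-4->D; (2,4):dx=+4,dy=+8->C; (2,5):dx=+1,dy=+12->C; (2,6):dx=+2,dy=+5->C
  (2,7):dx=-1,dy=-2->C; (2,8):dx=-2,dy=+6->D; (2,9):dx=+6,dy=+11->C; (3,4):dx=+1,dy=+12->C
  (3,5):dx=-2,dy=+16->D; (3,6):dx=-1,dy=+9->D; (3,7):dx=-4,dy=+2->D; (3,8):dx=-5,dy=+10->D
  (3,9):dx=+3,dy=+15->C; (4,5):dx=-3,dy=+4->D; (4,6):dx=-2,dy=-3->C; (4,7):dx=-5,dy=-10->C
  (4,8):dx=-6,dy=-2->C; (4,9):dx=+2,dy=+3->C; (5,6):dx=+1,dy=-7->D; (5,7):dx=-2,dy=-14->C
  (5,8):dx=-3,dy=-6->C; (5,9):dx=+5,dy=-1->D; (6,7):dx=-3,dy=-7->C; (6,8):dx=-4,dy=+1->D
  (6,9):dx=+4,dy=+6->C; (7,8):dx=-1,dy=+8->D; (7,9):dx=+7,dy=+13->C; (8,9):dx=+8,dy=+5->C
Step 2: C = 20, D = 16, total pairs = 36.
Step 3: tau = (C - D)/(n(n-1)/2) = (20 - 16)/36 = 0.111111.
Step 4: Exact two-sided p-value (enumerate n! = 362880 permutations of y under H0): p = 0.761414.
Step 5: alpha = 0.1. fail to reject H0.

tau_b = 0.1111 (C=20, D=16), p = 0.761414, fail to reject H0.


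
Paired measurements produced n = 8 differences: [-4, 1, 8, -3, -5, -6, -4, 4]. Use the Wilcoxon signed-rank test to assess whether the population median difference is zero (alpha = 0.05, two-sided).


Step 1: Drop any zero differences (none here) and take |d_i|.
|d| = [4, 1, 8, 3, 5, 6, 4, 4]
Step 2: Midrank |d_i| (ties get averaged ranks).
ranks: |4|->4, |1|->1, |8|->8, |3|->2, |5|->6, |6|->7, |4|->4, |4|->4
Step 3: Attach original signs; sum ranks with positive sign and with negative sign.
W+ = 1 + 8 + 4 = 13
W- = 4 + 2 + 6 + 7 + 4 = 23
(Check: W+ + W- = 36 should equal n(n+1)/2 = 36.)
Step 4: Test statistic W = min(W+, W-) = 13.
Step 5: Ties in |d|, so use the tie-corrected normal approximation.
        E[W] = n(n+1)/4 = 8*9/4 = 18.
        Tie groups: |d|=4 (t=3); sum(t^3 - t) = 24.
        Var[W] = n(n+1)(2n+1)/24 - sum(t^3-t)/48 = 1224/24 - 24/48 = 50.5.
        z = (W - E[W]) / sqrt(Var[W]) = (13 - 18) / 7.1063 = -0.7036.
        Two-sided p = 2*Phi(z) = 0.481683.
Step 6: alpha = 0.05. fail to reject H0.

W+ = 13, W- = 23, W = min = 13, p = 0.481683, fail to reject H0.


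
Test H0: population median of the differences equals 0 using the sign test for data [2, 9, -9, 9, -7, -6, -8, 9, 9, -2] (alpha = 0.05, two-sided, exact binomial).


Step 1: Discard zero differences. Original n = 10; n_eff = number of nonzero differences = 10.
Nonzero differences (with sign): +2, +9, -9, +9, -7, -6, -8, +9, +9, -2
Step 2: Count signs: positive = 5, negative = 5.
Step 3: Under H0: P(positive) = 0.5, so the number of positives S ~ Bin(10, 0.5).
Step 4: Two-sided exact p-value = sum of Bin(10,0.5) probabilities at or below the observed probability = 1.000000.
Step 5: alpha = 0.05. fail to reject H0.

n_eff = 10, pos = 5, neg = 5, p = 1.000000, fail to reject H0.


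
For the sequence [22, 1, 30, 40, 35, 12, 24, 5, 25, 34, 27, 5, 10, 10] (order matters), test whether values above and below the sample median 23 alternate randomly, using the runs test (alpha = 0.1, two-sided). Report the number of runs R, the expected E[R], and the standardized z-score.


Step 1: Compute median = 23; label A = above, B = below.
Labels in order: BBAAABABAAABBB  (n_A = 7, n_B = 7)
Step 2: Count runs R = 7.
Step 3: Under H0 (random ordering), E[R] = 2*n_A*n_B/(n_A+n_B) + 1 = 2*7*7/14 + 1 = 8.0000.
        Var[R] = 2*n_A*n_B*(2*n_A*n_B - n_A - n_B) / ((n_A+n_B)^2 * (n_A+n_B-1)) = 8232/2548 = 3.2308.
        SD[R] = 1.7974.
Step 4: Continuity-corrected z = (R + 0.5 - E[R]) / SD[R] = (7 + 0.5 - 8.0000) / 1.7974 = -0.2782.
Step 5: Two-sided p-value via normal approximation = 2*(1 - Phi(|z|)) = 0.780879.
Step 6: alpha = 0.1. fail to reject H0.

R = 7, z = -0.2782, p = 0.780879, fail to reject H0.


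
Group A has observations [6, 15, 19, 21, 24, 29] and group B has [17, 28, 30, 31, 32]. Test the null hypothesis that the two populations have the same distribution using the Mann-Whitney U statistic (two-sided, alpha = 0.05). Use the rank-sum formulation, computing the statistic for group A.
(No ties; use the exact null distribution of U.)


Step 1: Combine and sort all 11 observations; assign midranks.
sorted (value, group): (6,X), (15,X), (17,Y), (19,X), (21,X), (24,X), (28,Y), (29,X), (30,Y), (31,Y), (32,Y)
ranks: 6->1, 15->2, 17->3, 19->4, 21->5, 24->6, 28->7, 29->8, 30->9, 31->10, 32->11
Step 2: Rank sum for X: R1 = 1 + 2 + 4 + 5 + 6 + 8 = 26.
Step 3: U_X = R1 - n1(n1+1)/2 = 26 - 6*7/2 = 26 - 21 = 5.
       U_Y = n1*n2 - U_X = 30 - 5 = 25.
Step 4: No ties, so the exact null distribution of U (based on enumerating the C(11,6) = 462 equally likely rank assignments) gives the two-sided p-value.
Step 5: p-value = 0.082251; compare to alpha = 0.05. fail to reject H0.

U_X = 5, p = 0.082251, fail to reject H0 at alpha = 0.05.


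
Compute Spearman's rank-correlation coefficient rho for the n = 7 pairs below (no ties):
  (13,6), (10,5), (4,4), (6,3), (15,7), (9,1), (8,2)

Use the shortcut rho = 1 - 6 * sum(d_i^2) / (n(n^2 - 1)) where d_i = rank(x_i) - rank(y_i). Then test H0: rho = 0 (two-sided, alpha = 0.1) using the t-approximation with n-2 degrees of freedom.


Step 1: Rank x and y separately (midranks; no ties here).
rank(x): 13->6, 10->5, 4->1, 6->2, 15->7, 9->4, 8->3
rank(y): 6->6, 5->5, 4->4, 3->3, 7->7, 1->1, 2->2
Step 2: d_i = R_x(i) - R_y(i); compute d_i^2.
  (6-6)^2=0, (5-5)^2=0, (1-4)^2=9, (2-3)^2=1, (7-7)^2=0, (4-1)^2=9, (3-2)^2=1
sum(d^2) = 20.
Step 3: rho = 1 - 6*20 / (7*(7^2 - 1)) = 1 - 120/336 = 0.642857.
Step 4: Under H0, t = rho * sqrt((n-2)/(1-rho^2)) = 1.8766 ~ t(5).
Step 5: Two-sided p-value from the t-distribution with 5 df = 0.119392.
Step 6: alpha = 0.1. fail to reject H0.

rho = 0.6429, p = 0.119392, fail to reject H0 at alpha = 0.1.


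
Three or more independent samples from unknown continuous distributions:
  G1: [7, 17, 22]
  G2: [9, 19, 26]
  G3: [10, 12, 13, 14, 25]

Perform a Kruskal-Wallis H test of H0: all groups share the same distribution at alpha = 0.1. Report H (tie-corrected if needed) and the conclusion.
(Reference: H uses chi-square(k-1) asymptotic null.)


Step 1: Combine all N = 11 observations and assign midranks.
sorted (value, group, rank): (7,G1,1), (9,G2,2), (10,G3,3), (12,G3,4), (13,G3,5), (14,G3,6), (17,G1,7), (19,G2,8), (22,G1,9), (25,G3,10), (26,G2,11)
Step 2: Sum ranks within each group.
R_1 = 17 (n_1 = 3)
R_2 = 21 (n_2 = 3)
R_3 = 28 (n_3 = 5)
Step 3: H = 12/(N(N+1)) * sum(R_i^2/n_i) - 3(N+1)
     = 12/(11*12) * (17^2/3 + 21^2/3 + 28^2/5) - 3*12
     = 0.090909 * 400.133 - 36
     = 0.375758.
Step 4: No ties, so H is used without correction.
Step 5: Under H0, H ~ chi^2(2); p-value = 0.828715.
Step 6: alpha = 0.1. fail to reject H0.

H = 0.3758, df = 2, p = 0.828715, fail to reject H0.


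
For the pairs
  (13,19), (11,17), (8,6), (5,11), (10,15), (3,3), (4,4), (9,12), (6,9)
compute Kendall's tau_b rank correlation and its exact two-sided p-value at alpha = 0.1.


Step 1: Enumerate the 36 unordered pairs (i,j) with i<j and classify each by sign(x_j-x_i) * sign(y_j-y_i).
  (1,2):dx=-2,dy=-2->C; (1,3):dx=-5,dy=-13->C; (1,4):dx=-8,dy=-8->C; (1,5):dx=-3,dy=-4->C
  (1,6):dx=-10,dy=-16->C; (1,7):dx=-9,dy=-15->C; (1,8):dx=-4,dy=-7->C; (1,9):dx=-7,dy=-10->C
  (2,3):dx=-3,dy=-11->C; (2,4):dx=-6,dy=-6->C; (2,5):dx=-1,dy=-2->C; (2,6):dx=-8,dy=-14->C
  (2,7):dx=-7,dy=-13->C; (2,8):dx=-2,dy=-5->C; (2,9):dx=-5,dy=-8->C; (3,4):dx=-3,dy=+5->D
  (3,5):dx=+2,dy=+9->C; (3,6):dx=-5,dy=-3->C; (3,7):dx=-4,dy=-2->C; (3,8):dx=+1,dy=+6->C
  (3,9):dx=-2,dy=+3->D; (4,5):dx=+5,dy=+4->C; (4,6):dx=-2,dy=-8->C; (4,7):dx=-1,dy=-7->C
  (4,8):dx=+4,dy=+1->C; (4,9):dx=+1,dy=-2->D; (5,6):dx=-7,dy=-12->C; (5,7):dx=-6,dy=-11->C
  (5,8):dx=-1,dy=-3->C; (5,9):dx=-4,dy=-6->C; (6,7):dx=+1,dy=+1->C; (6,8):dx=+6,dy=+9->C
  (6,9):dx=+3,dy=+6->C; (7,8):dx=+5,dy=+8->C; (7,9):dx=+2,dy=+5->C; (8,9):dx=-3,dy=-3->C
Step 2: C = 33, D = 3, total pairs = 36.
Step 3: tau = (C - D)/(n(n-1)/2) = (33 - 3)/36 = 0.833333.
Step 4: Exact two-sided p-value (enumerate n! = 362880 permutations of y under H0): p = 0.000854.
Step 5: alpha = 0.1. reject H0.

tau_b = 0.8333 (C=33, D=3), p = 0.000854, reject H0.


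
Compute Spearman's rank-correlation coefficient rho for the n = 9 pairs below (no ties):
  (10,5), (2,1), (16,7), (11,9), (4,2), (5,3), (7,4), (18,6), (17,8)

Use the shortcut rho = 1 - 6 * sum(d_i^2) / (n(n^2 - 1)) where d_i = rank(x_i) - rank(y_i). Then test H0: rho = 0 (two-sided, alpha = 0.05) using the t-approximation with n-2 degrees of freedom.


Step 1: Rank x and y separately (midranks; no ties here).
rank(x): 10->5, 2->1, 16->7, 11->6, 4->2, 5->3, 7->4, 18->9, 17->8
rank(y): 5->5, 1->1, 7->7, 9->9, 2->2, 3->3, 4->4, 6->6, 8->8
Step 2: d_i = R_x(i) - R_y(i); compute d_i^2.
  (5-5)^2=0, (1-1)^2=0, (7-7)^2=0, (6-9)^2=9, (2-2)^2=0, (3-3)^2=0, (4-4)^2=0, (9-6)^2=9, (8-8)^2=0
sum(d^2) = 18.
Step 3: rho = 1 - 6*18 / (9*(9^2 - 1)) = 1 - 108/720 = 0.850000.
Step 4: Under H0, t = rho * sqrt((n-2)/(1-rho^2)) = 4.2691 ~ t(7).
Step 5: Two-sided p-value from the t-distribution with 7 df = 0.003705.
Step 6: alpha = 0.05. reject H0.

rho = 0.8500, p = 0.003705, reject H0 at alpha = 0.05.


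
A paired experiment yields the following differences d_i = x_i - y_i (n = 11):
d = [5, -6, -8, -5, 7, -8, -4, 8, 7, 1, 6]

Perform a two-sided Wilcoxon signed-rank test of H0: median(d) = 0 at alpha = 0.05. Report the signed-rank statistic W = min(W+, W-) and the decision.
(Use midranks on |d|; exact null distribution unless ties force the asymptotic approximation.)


Step 1: Drop any zero differences (none here) and take |d_i|.
|d| = [5, 6, 8, 5, 7, 8, 4, 8, 7, 1, 6]
Step 2: Midrank |d_i| (ties get averaged ranks).
ranks: |5|->3.5, |6|->5.5, |8|->10, |5|->3.5, |7|->7.5, |8|->10, |4|->2, |8|->10, |7|->7.5, |1|->1, |6|->5.5
Step 3: Attach original signs; sum ranks with positive sign and with negative sign.
W+ = 3.5 + 7.5 + 10 + 7.5 + 1 + 5.5 = 35
W- = 5.5 + 10 + 3.5 + 10 + 2 = 31
(Check: W+ + W- = 66 should equal n(n+1)/2 = 66.)
Step 4: Test statistic W = min(W+, W-) = 31.
Step 5: Ties in |d|, so use the tie-corrected normal approximation.
        E[W] = n(n+1)/4 = 11*12/4 = 33.
        Tie groups: |d|=5 (t=2), |d|=6 (t=2), |d|=7 (t=2), |d|=8 (t=3); sum(t^3 - t) = 42.
        Var[W] = n(n+1)(2n+1)/24 - sum(t^3-t)/48 = 3036/24 - 42/48 = 125.625.
        z = (W - E[W]) / sqrt(Var[W]) = (31 - 33) / 11.2083 = -0.1784.
        Two-sided p = 2*Phi(z) = 0.858378.
Step 6: alpha = 0.05. fail to reject H0.

W+ = 35, W- = 31, W = min = 31, p = 0.858378, fail to reject H0.


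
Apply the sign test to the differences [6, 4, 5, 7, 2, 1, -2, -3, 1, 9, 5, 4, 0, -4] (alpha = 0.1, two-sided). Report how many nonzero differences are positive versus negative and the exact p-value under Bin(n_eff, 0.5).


Step 1: Discard zero differences. Original n = 14; n_eff = number of nonzero differences = 13.
Nonzero differences (with sign): +6, +4, +5, +7, +2, +1, -2, -3, +1, +9, +5, +4, -4
Step 2: Count signs: positive = 10, negative = 3.
Step 3: Under H0: P(positive) = 0.5, so the number of positives S ~ Bin(13, 0.5).
Step 4: Two-sided exact p-value = sum of Bin(13,0.5) probabilities at or below the observed probability = 0.092285.
Step 5: alpha = 0.1. reject H0.

n_eff = 13, pos = 10, neg = 3, p = 0.092285, reject H0.
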